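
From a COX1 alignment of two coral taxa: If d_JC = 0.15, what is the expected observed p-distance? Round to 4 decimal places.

p = (3/4)(1 − e^(−4d/3)) = 0.75 × (1 − e^(-0.2)) = 0.75 × (1 − 0.818731) = 0.135952.

0.1360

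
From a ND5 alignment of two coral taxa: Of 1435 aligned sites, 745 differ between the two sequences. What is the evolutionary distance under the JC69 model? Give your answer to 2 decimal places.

0.88

p = 745/1435 ≈ 0.519164.
d = −(3/4) ln(1 − 4p/3) = −0.75 ln(1 − 0.692219) = −0.75 ln(0.307781)
  = −0.75 × (-1.178367) = 0.883775 substitutions/site.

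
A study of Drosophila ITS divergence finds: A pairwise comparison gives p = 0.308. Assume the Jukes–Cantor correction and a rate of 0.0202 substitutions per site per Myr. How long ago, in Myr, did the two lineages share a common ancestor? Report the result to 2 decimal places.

9.82

d = −(3/4) ln(1 − 4p/3) = −0.75 ln(1 − 0.410667) = −0.75 ln(0.589333)
  = −0.75 × (-0.528764) = 0.396573 substitutions/site.
Under a molecular clock d = 2μt, so t = d/(2μ) = 0.396573 / (2 × 0.0202) = 9.82 Myr.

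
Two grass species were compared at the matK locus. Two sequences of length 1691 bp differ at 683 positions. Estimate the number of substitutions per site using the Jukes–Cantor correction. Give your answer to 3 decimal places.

p = 683/1691 ≈ 0.403903.
d = −(3/4) ln(1 − 4p/3) = −0.75 ln(1 − 0.538537) = −0.75 ln(0.461463)
  = −0.75 × (-0.773353) = 0.580015 substitutions/site.

0.580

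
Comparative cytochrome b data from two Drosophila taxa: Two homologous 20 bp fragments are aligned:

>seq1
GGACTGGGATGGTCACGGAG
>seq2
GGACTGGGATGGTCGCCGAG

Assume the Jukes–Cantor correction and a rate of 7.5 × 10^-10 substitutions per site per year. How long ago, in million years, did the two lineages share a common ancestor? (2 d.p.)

71.55

The sequences differ at 2 of 20 sites (15, 17), so p = 2/20 = 0.1.
d = −(3/4) ln(1 − 4p/3) = −0.75 ln(1 − 0.133333) = −0.75 ln(0.866667)
  = −0.75 × (-0.143100) = 0.107325 substitutions/site.
Under a molecular clock d = 2μt, so t = d/(2μ) = 0.107325 / (2 × 7.5 × 10^-10) = 71.55 million years.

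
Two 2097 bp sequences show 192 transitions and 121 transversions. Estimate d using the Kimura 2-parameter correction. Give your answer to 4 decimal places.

P = 192/2097 ≈ 0.091559 and Q = 121/2097 ≈ 0.057701.
Under the Kimura two-parameter model, d = −½ ln(1 − 2P − Q) − ¼ ln(1 − 2Q).
1 − 2P − Q = 0.759181, giving −½ ln(0.759181) = 0.137758.
1 − 2Q = 0.884598, giving −¼ ln(0.884598) = 0.030655.
d = 0.137758 + 0.030655 = 0.168413.

0.1684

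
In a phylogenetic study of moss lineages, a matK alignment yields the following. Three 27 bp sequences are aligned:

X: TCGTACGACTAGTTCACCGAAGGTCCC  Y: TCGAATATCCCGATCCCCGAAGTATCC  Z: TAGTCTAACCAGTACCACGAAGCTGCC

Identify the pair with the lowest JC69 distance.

X and Z

X–Y: 11/27 differ, p = 0.407, d = 0.588.
X–Z: 10/27 differ, p = 0.370, d = 0.511.
Y–Z: 11/27 differ, p = 0.407, d = 0.588.
The smallest distance is between X and Z.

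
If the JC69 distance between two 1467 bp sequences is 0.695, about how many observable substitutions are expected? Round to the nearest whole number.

665

Invert JC69: p = (3/4)(1 − e^(−4d/3)) = 0.75 × (1 − e^(-0.926667)) = 0.75 × (1 − 0.395871) = 0.453097.
Expected differing sites = pL ≈ 0.453097 × 1467 = 664.693299 ≈ 665.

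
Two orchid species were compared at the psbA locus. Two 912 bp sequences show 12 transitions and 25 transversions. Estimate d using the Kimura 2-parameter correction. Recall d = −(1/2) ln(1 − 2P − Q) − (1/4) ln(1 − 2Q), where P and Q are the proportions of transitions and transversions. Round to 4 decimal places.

0.0417

P = 12/912 ≈ 0.013158 and Q = 25/912 ≈ 0.027412.
Under the Kimura two-parameter model, d = −½ ln(1 − 2P − Q) − ¼ ln(1 − 2Q).
1 − 2P − Q = 0.946272, giving −½ ln(0.946272) = 0.027613.
1 − 2Q = 0.945176, giving −¼ ln(0.945176) = 0.014096.
d = 0.027613 + 0.014096 = 0.041709.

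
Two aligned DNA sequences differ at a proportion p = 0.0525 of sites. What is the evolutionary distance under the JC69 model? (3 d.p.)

d = −(3/4) ln(1 − 4p/3) = −0.75 ln(1 − 0.07) = −0.75 ln(0.93)
  = −0.75 × (-0.072571) = 0.054428 substitutions/site.

0.054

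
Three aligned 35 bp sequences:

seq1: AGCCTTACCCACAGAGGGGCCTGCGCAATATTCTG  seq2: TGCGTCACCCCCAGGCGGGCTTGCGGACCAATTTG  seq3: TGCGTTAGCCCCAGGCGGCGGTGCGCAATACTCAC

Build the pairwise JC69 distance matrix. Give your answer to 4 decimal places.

seq1–seq2: 12/35 sites differ → p ≈ 0.342857, d = −0.75 ln(1 − 0.457143) = 0.458182 ≈ 0.4582.
seq1–seq3: 12/35 sites differ → p ≈ 0.342857, d = −0.75 ln(1 − 0.457143) = 0.458182 ≈ 0.4582.
seq2–seq3: 12/35 sites differ → p ≈ 0.342857, d = −0.75 ln(1 − 0.457143) = 0.458182 ≈ 0.4582.

d(seq1,seq2) = 0.4582, d(seq1,seq3) = 0.4582, d(seq2,seq3) = 0.4582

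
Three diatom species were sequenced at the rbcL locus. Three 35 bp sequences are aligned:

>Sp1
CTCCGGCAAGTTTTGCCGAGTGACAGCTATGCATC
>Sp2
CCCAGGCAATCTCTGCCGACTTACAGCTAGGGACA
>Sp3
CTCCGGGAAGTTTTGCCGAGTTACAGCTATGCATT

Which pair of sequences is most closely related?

Sp1–Sp2: 11/35 differ, p = 0.314, d = 0.407.
Sp1–Sp3: 3/35 differ, p = 0.086, d = 0.091.
Sp2–Sp3: 11/35 differ, p = 0.314, d = 0.407.
The smallest distance is between Sp1 and Sp3.

Sp1 and Sp3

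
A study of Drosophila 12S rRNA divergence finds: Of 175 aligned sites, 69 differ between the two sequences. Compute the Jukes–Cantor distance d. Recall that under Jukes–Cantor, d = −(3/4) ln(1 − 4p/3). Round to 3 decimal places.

0.559

p = 69/175 ≈ 0.394286.
d = −(3/4) ln(1 − 4p/3) = −0.75 ln(1 − 0.525715) = −0.75 ln(0.474285)
  = −0.75 × (-0.745947) = 0.559460 substitutions/site.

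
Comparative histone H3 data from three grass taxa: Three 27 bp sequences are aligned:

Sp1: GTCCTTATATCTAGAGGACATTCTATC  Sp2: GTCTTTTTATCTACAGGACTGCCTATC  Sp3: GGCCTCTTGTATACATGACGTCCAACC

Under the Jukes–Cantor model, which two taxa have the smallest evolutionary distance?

Sp1–Sp2: 6/27 differ, p = 0.222, d = 0.264.
Sp1–Sp3: 11/27 differ, p = 0.407, d = 0.588.
Sp2–Sp3: 10/27 differ, p = 0.370, d = 0.511.
The smallest distance is between Sp1 and Sp2.

Sp1 and Sp2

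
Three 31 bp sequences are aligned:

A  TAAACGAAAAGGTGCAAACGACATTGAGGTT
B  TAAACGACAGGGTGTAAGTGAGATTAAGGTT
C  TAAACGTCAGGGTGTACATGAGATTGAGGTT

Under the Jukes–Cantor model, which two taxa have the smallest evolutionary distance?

B and C

A–B: 7/31 differ, p = 0.226, d = 0.269.
A–C: 7/31 differ, p = 0.226, d = 0.269.
B–C: 4/31 differ, p = 0.129, d = 0.142.
The smallest distance is between B and C.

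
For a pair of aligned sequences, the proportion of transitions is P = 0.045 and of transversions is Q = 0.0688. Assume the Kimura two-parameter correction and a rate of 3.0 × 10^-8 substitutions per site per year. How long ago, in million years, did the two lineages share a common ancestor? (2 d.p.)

Under the Kimura two-parameter model, d = −½ ln(1 − 2P − Q) − ¼ ln(1 − 2Q).
1 − 2P − Q = 0.8412, giving −½ ln(0.8412) = 0.086463.
1 − 2Q = 0.8624, giving −¼ ln(0.8624) = 0.037009.
d = 0.086463 + 0.037009 = 0.123472.
Under a molecular clock d = 2μt, so t = d/(2μ) = 0.123472 / (2 × 3.0 × 10^-8) = 2.06 million years.

2.06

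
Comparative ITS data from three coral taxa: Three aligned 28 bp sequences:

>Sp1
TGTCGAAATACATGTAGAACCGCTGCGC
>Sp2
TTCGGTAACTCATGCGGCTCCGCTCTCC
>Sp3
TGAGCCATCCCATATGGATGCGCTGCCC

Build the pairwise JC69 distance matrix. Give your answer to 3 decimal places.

d(Sp1,Sp2) = 0.724, d(Sp1,Sp3) = 0.635, d(Sp2,Sp3) = 0.635

Sp1–Sp2: 13/28 sites differ → p ≈ 0.464286, d = −0.75 ln(1 − 0.619048) = 0.723811 ≈ 0.724.
Sp1–Sp3: 12/28 sites differ → p ≈ 0.428571, d = −0.75 ln(1 − 0.571428) = 0.635472 ≈ 0.635.
Sp2–Sp3: 12/28 sites differ → p ≈ 0.428571, d = −0.75 ln(1 − 0.571428) = 0.635472 ≈ 0.635.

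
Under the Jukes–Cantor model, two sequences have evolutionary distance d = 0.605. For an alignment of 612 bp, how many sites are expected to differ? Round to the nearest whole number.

Invert JC69: p = (3/4)(1 − e^(−4d/3)) = 0.75 × (1 − e^(-0.806667)) = 0.75 × (1 − 0.446343) = 0.415243.
Expected differing sites = pL ≈ 0.415243 × 612 = 254.128716 ≈ 254.

254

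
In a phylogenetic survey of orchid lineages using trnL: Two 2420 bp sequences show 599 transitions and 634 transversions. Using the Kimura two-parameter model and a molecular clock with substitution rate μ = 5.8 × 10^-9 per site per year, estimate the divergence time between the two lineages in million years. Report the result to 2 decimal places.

P = 599/2420 ≈ 0.247521 and Q = 634/2420 ≈ 0.261983.
Under the Kimura two-parameter model, d = −½ ln(1 − 2P − Q) − ¼ ln(1 − 2Q).
1 − 2P − Q = 0.242975, giving −½ ln(0.242975) = 0.707398.
1 − 2Q = 0.476034, giving −¼ ln(0.476034) = 0.185566.
d = 0.707398 + 0.185566 = 0.892964.
Under a molecular clock d = 2μt, so t = d/(2μ) = 0.892964 / (2 × 5.8 × 10^-9) = 76.98 million years.

76.98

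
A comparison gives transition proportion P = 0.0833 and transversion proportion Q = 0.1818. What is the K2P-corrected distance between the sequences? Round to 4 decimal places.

0.3271

Under the Kimura two-parameter model, d = −½ ln(1 − 2P − Q) − ¼ ln(1 − 2Q).
1 − 2P − Q = 0.6516, giving −½ ln(0.6516) = 0.214162.
1 − 2Q = 0.6364, giving −¼ ln(0.6364) = 0.112982.
d = 0.214162 + 0.112982 = 0.327144.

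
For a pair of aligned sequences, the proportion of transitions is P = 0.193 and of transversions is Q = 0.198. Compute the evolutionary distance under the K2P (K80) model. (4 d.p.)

0.5646

Under the Kimura two-parameter model, d = −½ ln(1 − 2P − Q) − ¼ ln(1 − 2Q).
1 − 2P − Q = 0.416, giving −½ ln(0.416) = 0.438535.
1 − 2Q = 0.604, giving −¼ ln(0.604) = 0.126045.
d = 0.438535 + 0.126045 = 0.564580.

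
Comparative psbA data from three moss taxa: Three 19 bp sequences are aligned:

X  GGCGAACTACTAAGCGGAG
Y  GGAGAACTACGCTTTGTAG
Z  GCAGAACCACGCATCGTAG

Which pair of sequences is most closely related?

X–Y: 7/19 differ, p = 0.368, d = 0.507.
X–Z: 7/19 differ, p = 0.368, d = 0.507.
Y–Z: 4/19 differ, p = 0.211, d = 0.247.
The smallest distance is between Y and Z.

Y and Z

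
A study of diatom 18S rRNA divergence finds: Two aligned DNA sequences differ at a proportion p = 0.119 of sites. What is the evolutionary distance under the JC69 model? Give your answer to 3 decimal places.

d = −(3/4) ln(1 − 4p/3) = −0.75 ln(1 − 0.158667) = −0.75 ln(0.841333)
  = −0.75 × (-0.172768) = 0.129576 substitutions/site.

0.130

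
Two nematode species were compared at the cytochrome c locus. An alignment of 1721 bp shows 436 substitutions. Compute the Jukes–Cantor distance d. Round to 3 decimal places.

p = 436/1721 ≈ 0.253341.
d = −(3/4) ln(1 − 4p/3) = −0.75 ln(1 − 0.337788) = −0.75 ln(0.662212)
  = −0.75 × (-0.412170) = 0.309128 substitutions/site.

0.309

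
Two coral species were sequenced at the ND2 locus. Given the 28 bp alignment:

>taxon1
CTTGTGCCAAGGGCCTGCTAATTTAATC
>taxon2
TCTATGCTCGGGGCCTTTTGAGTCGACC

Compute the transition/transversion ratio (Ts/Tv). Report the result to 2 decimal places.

Transitions are A↔G and C↔T; transversions are all other mismatches.
Transitions: 10. Transversions: 3.
R = 10/3 = 3.333333… ≈ 3.33 (to 2 d.p.).

3.33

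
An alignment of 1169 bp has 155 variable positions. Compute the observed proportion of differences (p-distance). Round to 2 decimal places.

0.13

p = 155/1169 = 0.132591… ≈ 0.13 (to 2 d.p.).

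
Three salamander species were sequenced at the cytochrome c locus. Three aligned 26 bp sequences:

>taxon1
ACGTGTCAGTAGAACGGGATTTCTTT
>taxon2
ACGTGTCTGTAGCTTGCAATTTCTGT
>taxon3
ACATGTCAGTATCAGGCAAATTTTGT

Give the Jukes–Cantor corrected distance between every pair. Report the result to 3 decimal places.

d(taxon1,taxon2) = 0.334, d(taxon1,taxon3) = 0.464, d(taxon2,taxon3) = 0.334

taxon1–taxon2: 7/26 sites differ → p ≈ 0.269231, d = −0.75 ln(1 − 0.358975) = 0.333515 ≈ 0.334.
taxon1–taxon3: 9/26 sites differ → p ≈ 0.346154, d = −0.75 ln(1 − 0.461539) = 0.464280 ≈ 0.464.
taxon2–taxon3: 7/26 sites differ → p ≈ 0.269231, d = −0.75 ln(1 − 0.358975) = 0.333515 ≈ 0.334.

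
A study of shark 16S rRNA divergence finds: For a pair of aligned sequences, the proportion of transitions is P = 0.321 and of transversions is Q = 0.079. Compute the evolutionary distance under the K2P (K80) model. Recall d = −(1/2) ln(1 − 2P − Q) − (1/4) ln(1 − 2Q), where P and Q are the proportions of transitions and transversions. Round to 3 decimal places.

Under the Kimura two-parameter model, d = −½ ln(1 − 2P − Q) − ¼ ln(1 − 2Q).
1 − 2P − Q = 0.279, giving −½ ln(0.279) = 0.638272.
1 − 2Q = 0.842, giving −¼ ln(0.842) = 0.042994.
d = 0.638272 + 0.042994 = 0.681266.

0.681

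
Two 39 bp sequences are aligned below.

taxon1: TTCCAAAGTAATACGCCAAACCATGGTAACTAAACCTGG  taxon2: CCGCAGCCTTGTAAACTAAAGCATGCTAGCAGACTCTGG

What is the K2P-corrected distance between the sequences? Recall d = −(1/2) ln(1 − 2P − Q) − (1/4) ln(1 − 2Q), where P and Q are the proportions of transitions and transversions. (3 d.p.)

Of 39 sites, 9 differences are transitions and 9 are transversions, so P = 9/39 ≈ 0.230769 and Q = 9/39 ≈ 0.230769.
Under the Kimura two-parameter model, d = −½ ln(1 − 2P − Q) − ¼ ln(1 − 2Q).
1 − 2P − Q = 0.307693, giving −½ ln(0.307693) = 0.589326.
1 − 2Q = 0.538462, giving −¼ ln(0.538462) = 0.154760.
d = 0.589326 + 0.154760 = 0.744086.

0.744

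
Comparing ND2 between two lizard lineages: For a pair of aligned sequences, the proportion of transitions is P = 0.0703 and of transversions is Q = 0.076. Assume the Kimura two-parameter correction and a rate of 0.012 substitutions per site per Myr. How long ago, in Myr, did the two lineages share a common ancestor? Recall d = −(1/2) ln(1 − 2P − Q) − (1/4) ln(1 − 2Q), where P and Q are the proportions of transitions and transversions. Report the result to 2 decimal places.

6.80

Under the Kimura two-parameter model, d = −½ ln(1 − 2P − Q) − ¼ ln(1 − 2Q).
1 − 2P − Q = 0.7834, giving −½ ln(0.7834) = 0.122056.
1 − 2Q = 0.848, giving −¼ ln(0.848) = 0.041219.
d = 0.122056 + 0.041219 = 0.163275.
Under a molecular clock d = 2μt, so t = d/(2μ) = 0.163275 / (2 × 0.012) = 6.80 Myr.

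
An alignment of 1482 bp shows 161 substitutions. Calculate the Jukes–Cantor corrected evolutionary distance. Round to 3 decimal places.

0.117

p = 161/1482 ≈ 0.108637.
d = −(3/4) ln(1 − 4p/3) = −0.75 ln(1 − 0.144849) = −0.75 ln(0.855151)
  = −0.75 × (-0.156477) = 0.117358 substitutions/site.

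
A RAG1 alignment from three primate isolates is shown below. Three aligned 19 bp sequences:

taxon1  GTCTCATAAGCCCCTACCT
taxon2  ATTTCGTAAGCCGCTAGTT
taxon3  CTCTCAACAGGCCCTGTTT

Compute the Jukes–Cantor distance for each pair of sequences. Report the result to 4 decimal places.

d(taxon1,taxon2) = 0.4099, d(taxon1,taxon3) = 0.5068, d(taxon2,taxon3) = 0.7489

taxon1–taxon2: 6/19 sites differ → p ≈ 0.315789, d = −0.75 ln(1 − 0.421052) = 0.409907 ≈ 0.4099.
taxon1–taxon3: 7/19 sites differ → p ≈ 0.368421, d = −0.75 ln(1 − 0.491228) = 0.506816 ≈ 0.5068.
taxon2–taxon3: 9/19 sites differ → p ≈ 0.473684, d = −0.75 ln(1 − 0.631579) = 0.748897 ≈ 0.7489.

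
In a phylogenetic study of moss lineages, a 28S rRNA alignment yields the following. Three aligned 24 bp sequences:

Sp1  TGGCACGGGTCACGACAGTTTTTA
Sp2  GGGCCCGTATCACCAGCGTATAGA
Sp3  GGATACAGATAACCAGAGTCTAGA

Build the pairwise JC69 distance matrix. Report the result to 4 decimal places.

d(Sp1,Sp2) = 0.6082, d(Sp1,Sp3) = 0.7083, d(Sp2,Sp3) = 0.4408

Sp1–Sp2: 10/24 sites differ → p ≈ 0.416667, d = −0.75 ln(1 − 0.555556) = 0.608198 ≈ 0.6082.
Sp1–Sp3: 11/24 sites differ → p ≈ 0.458333, d = −0.75 ln(1 − 0.611111) = 0.708346 ≈ 0.7083.
Sp2–Sp3: 8/24 sites differ → p ≈ 0.333333, d = −0.75 ln(1 − 0.444444) = 0.440839 ≈ 0.4408.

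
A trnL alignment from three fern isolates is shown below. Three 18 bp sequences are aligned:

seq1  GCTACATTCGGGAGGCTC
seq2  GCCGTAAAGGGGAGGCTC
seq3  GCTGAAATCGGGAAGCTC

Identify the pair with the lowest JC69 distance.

seq1–seq2: 6/18 differ, p = 0.333, d = 0.441.
seq1–seq3: 4/18 differ, p = 0.222, d = 0.264.
seq2–seq3: 5/18 differ, p = 0.278, d = 0.347.
The smallest distance is between seq1 and seq3.

seq1 and seq3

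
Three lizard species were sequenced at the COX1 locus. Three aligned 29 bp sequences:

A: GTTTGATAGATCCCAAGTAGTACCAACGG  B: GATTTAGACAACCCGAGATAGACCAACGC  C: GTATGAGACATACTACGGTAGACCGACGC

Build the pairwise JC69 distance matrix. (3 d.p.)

A–B: 11/29 sites differ → p ≈ 0.37931, d = −0.75 ln(1 − 0.505747) = 0.528531 ≈ 0.529.
A–C: 12/29 sites differ → p ≈ 0.413793, d = −0.75 ln(1 − 0.551724) = 0.601760 ≈ 0.602.
B–C: 10/29 sites differ → p ≈ 0.344828, d = −0.75 ln(1 − 0.459771) = 0.461822 ≈ 0.462.

d(A,B) = 0.529, d(A,C) = 0.602, d(B,C) = 0.462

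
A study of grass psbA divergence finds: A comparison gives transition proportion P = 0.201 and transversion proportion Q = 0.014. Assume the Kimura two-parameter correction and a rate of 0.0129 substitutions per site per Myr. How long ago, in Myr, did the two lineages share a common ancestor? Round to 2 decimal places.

10.70

Under the Kimura two-parameter model, d = −½ ln(1 − 2P − Q) − ¼ ln(1 − 2Q).
1 − 2P − Q = 0.584, giving −½ ln(0.584) = 0.268927.
1 − 2Q = 0.972, giving −¼ ln(0.972) = 0.007100.
d = 0.268927 + 0.007100 = 0.276027.
Under a molecular clock d = 2μt, so t = d/(2μ) = 0.276027 / (2 × 0.0129) = 10.70 Myr.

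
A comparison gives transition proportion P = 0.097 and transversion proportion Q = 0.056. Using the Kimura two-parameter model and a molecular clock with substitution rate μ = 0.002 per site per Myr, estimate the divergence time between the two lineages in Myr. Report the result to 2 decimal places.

43.38

Under the Kimura two-parameter model, d = −½ ln(1 − 2P − Q) − ¼ ln(1 − 2Q).
1 − 2P − Q = 0.75, giving −½ ln(0.75) = 0.143841.
1 − 2Q = 0.888, giving −¼ ln(0.888) = 0.029696.
d = 0.143841 + 0.029696 = 0.173537.
Under a molecular clock d = 2μt, so t = d/(2μ) = 0.173537 / (2 × 0.002) = 43.38 Myr.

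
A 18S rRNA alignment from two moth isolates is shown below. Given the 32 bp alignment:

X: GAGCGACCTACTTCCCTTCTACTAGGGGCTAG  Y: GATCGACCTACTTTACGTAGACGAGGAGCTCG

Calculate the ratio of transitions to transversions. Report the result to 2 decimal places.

0.29

Transitions are A↔G and C↔T; transversions are all other mismatches.
Transitions: 2. Transversions: 7.
R = 2/7 = 0.285714… ≈ 0.29 (to 2 d.p.).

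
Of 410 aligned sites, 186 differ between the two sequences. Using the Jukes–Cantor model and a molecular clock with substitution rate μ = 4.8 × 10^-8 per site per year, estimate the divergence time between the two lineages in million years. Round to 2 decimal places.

p = 186/410 ≈ 0.453659.
d = −(3/4) ln(1 − 4p/3) = −0.75 ln(1 − 0.604879) = −0.75 ln(0.395121)
  = −0.75 × (-0.928563) = 0.696422 substitutions/site.
Under a molecular clock d = 2μt, so t = d/(2μ) = 0.696422 / (2 × 4.8 × 10^-8) = 7.25 million years.

7.25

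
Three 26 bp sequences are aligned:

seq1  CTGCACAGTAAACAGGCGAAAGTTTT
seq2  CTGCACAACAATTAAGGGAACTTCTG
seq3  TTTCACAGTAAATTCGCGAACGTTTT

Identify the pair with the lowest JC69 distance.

seq1–seq2: 10/26 differ, p = 0.385, d = 0.539.
seq1–seq3: 6/26 differ, p = 0.231, d = 0.276.
seq2–seq3: 11/26 differ, p = 0.423, d = 0.623.
The smallest distance is between seq1 and seq3.

seq1 and seq3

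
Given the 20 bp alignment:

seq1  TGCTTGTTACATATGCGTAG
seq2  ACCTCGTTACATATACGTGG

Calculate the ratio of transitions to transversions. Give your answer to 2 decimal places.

Transitions are A↔G and C↔T; transversions are all other mismatches.
Transitions: 3. Transversions: 2.
R = 3/2 = 1.50.

1.50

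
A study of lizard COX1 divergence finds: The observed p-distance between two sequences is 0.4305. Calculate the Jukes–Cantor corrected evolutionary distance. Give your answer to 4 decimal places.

d = −(3/4) ln(1 − 4p/3) = −0.75 ln(1 − 0.574) = −0.75 ln(0.426)
  = −0.75 × (-0.853316) = 0.639987 substitutions/site.

0.6400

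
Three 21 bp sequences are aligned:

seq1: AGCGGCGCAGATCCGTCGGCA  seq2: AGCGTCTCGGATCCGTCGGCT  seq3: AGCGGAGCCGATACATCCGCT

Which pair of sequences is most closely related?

seq1–seq2: 4/21 differ, p = 0.190, d = 0.220.
seq1–seq3: 6/21 differ, p = 0.286, d = 0.360.
seq2–seq3: 7/21 differ, p = 0.333, d = 0.441.
The smallest distance is between seq1 and seq2.

seq1 and seq2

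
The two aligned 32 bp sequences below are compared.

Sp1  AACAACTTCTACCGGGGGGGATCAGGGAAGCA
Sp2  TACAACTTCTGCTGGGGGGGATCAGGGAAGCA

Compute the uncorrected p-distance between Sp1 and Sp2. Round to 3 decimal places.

The sequences differ at 3 of 32 positions (sites 1, 11, 13).
p = 3/32 = 0.09375 ≈ 0.094 (to 3 d.p.).

0.094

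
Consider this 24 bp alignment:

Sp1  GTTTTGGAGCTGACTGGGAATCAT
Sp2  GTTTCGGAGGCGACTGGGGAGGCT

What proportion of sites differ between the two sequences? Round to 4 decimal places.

The sequences differ at 7 of 24 positions (sites 5, 10, 11, 19, 21, 22, 23).
p = 7/24 = 0.291666… ≈ 0.2917 (to 4 d.p.).

0.2917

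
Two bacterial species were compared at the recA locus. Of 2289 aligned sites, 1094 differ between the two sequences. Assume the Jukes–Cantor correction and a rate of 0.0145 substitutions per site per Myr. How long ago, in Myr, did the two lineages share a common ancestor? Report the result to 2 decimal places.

p = 1094/2289 ≈ 0.477938.
d = −(3/4) ln(1 − 4p/3) = −0.75 ln(1 − 0.637251) = −0.75 ln(0.362749)
  = −0.75 × (-1.014044) = 0.760533 substitutions/site.
Under a molecular clock d = 2μt, so t = d/(2μ) = 0.760533 / (2 × 0.0145) = 26.23 Myr.

26.23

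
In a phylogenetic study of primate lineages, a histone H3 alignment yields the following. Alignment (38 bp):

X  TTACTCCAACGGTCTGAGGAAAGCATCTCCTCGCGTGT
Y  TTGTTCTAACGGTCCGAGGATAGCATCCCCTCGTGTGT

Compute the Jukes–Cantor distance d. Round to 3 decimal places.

The sequences differ at 7 of 38 sites (3, 4, 7, 15, 21, 28, 34), so p = 7/38 ≈ 0.184211.
d = −(3/4) ln(1 − 4p/3) = −0.75 ln(1 − 0.245615) = −0.75 ln(0.754385)
  = −0.75 × (-0.281852) = 0.211389 substitutions/site.

0.211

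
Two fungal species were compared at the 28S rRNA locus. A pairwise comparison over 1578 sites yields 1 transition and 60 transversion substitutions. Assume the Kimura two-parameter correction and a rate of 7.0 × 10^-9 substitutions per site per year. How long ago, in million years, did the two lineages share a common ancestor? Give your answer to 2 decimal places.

P = 1/1578 ≈ 0.000634 and Q = 60/1578 ≈ 0.038023.
Under the Kimura two-parameter model, d = −½ ln(1 − 2P − Q) − ¼ ln(1 − 2Q).
1 − 2P − Q = 0.960709, giving −½ ln(0.960709) = 0.020042.
1 − 2Q = 0.923954, giving −¼ ln(0.923954) = 0.019773.
d = 0.020042 + 0.019773 = 0.039815.
Under a molecular clock d = 2μt, so t = d/(2μ) = 0.039815 / (2 × 7.0 × 10^-9) = 2.84 million years.

2.84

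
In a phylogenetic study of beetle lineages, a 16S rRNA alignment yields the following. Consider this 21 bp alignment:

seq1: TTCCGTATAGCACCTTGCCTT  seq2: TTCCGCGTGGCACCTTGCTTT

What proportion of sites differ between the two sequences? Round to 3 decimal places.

0.190

The sequences differ at 4 of 21 positions (sites 6, 7, 9, 19).
p = 4/21 = 0.190476… ≈ 0.190 (to 3 d.p.).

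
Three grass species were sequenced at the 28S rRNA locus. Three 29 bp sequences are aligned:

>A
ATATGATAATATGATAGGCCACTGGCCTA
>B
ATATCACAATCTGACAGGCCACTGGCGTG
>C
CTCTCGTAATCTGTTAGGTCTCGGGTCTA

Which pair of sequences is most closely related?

A and B

A–B: 6/29 differ, p = 0.207, d = 0.242.
A–C: 10/29 differ, p = 0.345, d = 0.462.
B–C: 12/29 differ, p = 0.414, d = 0.602.
The smallest distance is between A and B.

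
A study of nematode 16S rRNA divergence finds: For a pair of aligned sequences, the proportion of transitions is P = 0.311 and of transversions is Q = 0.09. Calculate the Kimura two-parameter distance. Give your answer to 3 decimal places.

Under the Kimura two-parameter model, d = −½ ln(1 − 2P − Q) − ¼ ln(1 − 2Q).
1 − 2P − Q = 0.288, giving −½ ln(0.288) = 0.622397.
1 − 2Q = 0.82, giving −¼ ln(0.82) = 0.049613.
d = 0.622397 + 0.049613 = 0.672010.

0.672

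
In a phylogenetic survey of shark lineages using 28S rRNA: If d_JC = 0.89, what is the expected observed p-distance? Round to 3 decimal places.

p = (3/4)(1 − e^(−4d/3)) = 0.75 × (1 − e^(-1.186667)) = 0.75 × (1 − 0.305237) = 0.521072.

0.521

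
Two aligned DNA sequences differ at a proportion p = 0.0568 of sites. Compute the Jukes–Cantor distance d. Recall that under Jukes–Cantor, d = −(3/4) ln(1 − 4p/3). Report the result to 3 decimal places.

0.059

d = −(3/4) ln(1 − 4p/3) = −0.75 ln(1 − 0.075733) = −0.75 ln(0.924267)
  = −0.75 × (-0.078754) = 0.059066 substitutions/site.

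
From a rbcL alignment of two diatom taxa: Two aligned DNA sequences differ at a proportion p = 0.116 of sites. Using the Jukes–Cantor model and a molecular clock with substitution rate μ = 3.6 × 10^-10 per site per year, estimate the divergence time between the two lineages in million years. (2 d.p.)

d = −(3/4) ln(1 − 4p/3) = −0.75 ln(1 − 0.154667) = −0.75 ln(0.845333)
  = −0.75 × (-0.168025) = 0.126019 substitutions/site.
Under a molecular clock d = 2μt, so t = d/(2μ) = 0.126019 / (2 × 3.6 × 10^-10) = 175.03 million years.

175.03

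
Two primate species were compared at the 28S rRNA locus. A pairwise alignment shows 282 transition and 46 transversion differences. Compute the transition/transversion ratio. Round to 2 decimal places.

R = 282/46 = 6.130434… ≈ 6.13 (to 2 d.p.).

6.13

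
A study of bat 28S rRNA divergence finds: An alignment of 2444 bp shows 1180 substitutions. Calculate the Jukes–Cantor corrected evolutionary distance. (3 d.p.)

p = 1180/2444 ≈ 0.482815.
d = −(3/4) ln(1 − 4p/3) = −0.75 ln(1 − 0.643753) = −0.75 ln(0.356247)
  = −0.75 × (-1.032131) = 0.774098 substitutions/site.

0.774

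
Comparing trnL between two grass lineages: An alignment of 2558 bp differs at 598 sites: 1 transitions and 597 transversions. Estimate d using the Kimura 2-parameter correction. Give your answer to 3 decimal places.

P = 1/2558 ≈ 0.000391 and Q = 597/2558 ≈ 0.233385.
Under the Kimura two-parameter model, d = −½ ln(1 − 2P − Q) − ¼ ln(1 − 2Q).
1 − 2P − Q = 0.765833, giving −½ ln(0.765833) = 0.133396.
1 − 2Q = 0.53323, giving −¼ ln(0.53323) = 0.157201.
d = 0.133396 + 0.157201 = 0.290597.

0.291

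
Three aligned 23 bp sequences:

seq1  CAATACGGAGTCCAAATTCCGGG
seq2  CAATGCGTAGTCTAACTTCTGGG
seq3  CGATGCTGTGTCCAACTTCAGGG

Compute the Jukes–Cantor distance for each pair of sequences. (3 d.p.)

d(seq1,seq2) = 0.257, d(seq1,seq3) = 0.321, d(seq2,seq3) = 0.321

seq1–seq2: 5/23 sites differ → p ≈ 0.217391, d = −0.75 ln(1 − 0.289855) = 0.256715 ≈ 0.257.
seq1–seq3: 6/23 sites differ → p ≈ 0.26087, d = −0.75 ln(1 − 0.347827) = 0.320584 ≈ 0.321.
seq2–seq3: 6/23 sites differ → p ≈ 0.26087, d = −0.75 ln(1 − 0.347827) = 0.320584 ≈ 0.321.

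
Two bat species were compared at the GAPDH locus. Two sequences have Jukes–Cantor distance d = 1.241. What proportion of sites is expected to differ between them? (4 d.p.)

0.6066

p = (3/4)(1 − e^(−4d/3)) = 0.75 × (1 − e^(-1.654667)) = 0.75 × (1 − 0.191156) = 0.606633.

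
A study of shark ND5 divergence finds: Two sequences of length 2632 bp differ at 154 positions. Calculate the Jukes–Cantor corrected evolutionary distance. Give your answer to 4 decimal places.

0.0609

p = 154/2632 ≈ 0.058511.
d = −(3/4) ln(1 − 4p/3) = −0.75 ln(1 − 0.078015) = −0.75 ln(0.921985)
  = −0.75 × (-0.081226) = 0.060920 substitutions/site.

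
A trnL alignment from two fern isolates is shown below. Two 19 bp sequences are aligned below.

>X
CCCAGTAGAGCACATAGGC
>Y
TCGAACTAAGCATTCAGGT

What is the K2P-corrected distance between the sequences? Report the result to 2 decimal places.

1.22

Of 19 sites, 7 differences are transitions and 3 are transversions, so P = 7/19 ≈ 0.368421 and Q = 3/19 ≈ 0.157895.
Under the Kimura two-parameter model, d = −½ ln(1 − 2P − Q) − ¼ ln(1 − 2Q).
1 − 2P − Q = 0.105263, giving −½ ln(0.105263) = 1.125647.
1 − 2Q = 0.68421, giving −¼ ln(0.68421) = 0.094873.
d = 1.125647 + 0.094873 = 1.220520.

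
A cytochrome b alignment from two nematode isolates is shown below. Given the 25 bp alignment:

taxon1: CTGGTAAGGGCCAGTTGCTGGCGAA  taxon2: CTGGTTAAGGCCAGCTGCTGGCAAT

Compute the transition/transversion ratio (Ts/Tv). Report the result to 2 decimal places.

1.50

Transitions are A↔G and C↔T; transversions are all other mismatches.
Transitions: 3. Transversions: 2.
R = 3/2 = 1.50.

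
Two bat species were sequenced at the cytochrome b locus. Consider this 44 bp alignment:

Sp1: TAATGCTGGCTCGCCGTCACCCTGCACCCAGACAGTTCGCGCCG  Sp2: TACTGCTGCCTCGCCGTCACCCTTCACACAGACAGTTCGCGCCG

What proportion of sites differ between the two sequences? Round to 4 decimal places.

The sequences differ at 4 of 44 positions (sites 3, 9, 24, 28).
p = 4/44 = 0.090909… ≈ 0.0909 (to 4 d.p.).

0.0909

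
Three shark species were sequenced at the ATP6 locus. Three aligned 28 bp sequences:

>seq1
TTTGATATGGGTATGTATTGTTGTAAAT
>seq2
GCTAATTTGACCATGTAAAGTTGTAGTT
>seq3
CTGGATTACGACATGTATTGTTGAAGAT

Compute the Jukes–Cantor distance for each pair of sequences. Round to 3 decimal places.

d(seq1,seq2) = 0.556, d(seq1,seq3) = 0.420, d(seq2,seq3) = 0.635

seq1–seq2: 11/28 sites differ → p ≈ 0.392857, d = −0.75 ln(1 − 0.523809) = 0.556452 ≈ 0.556.
seq1–seq3: 9/28 sites differ → p ≈ 0.321429, d = −0.75 ln(1 − 0.428572) = 0.419713 ≈ 0.420.
seq2–seq3: 12/28 sites differ → p ≈ 0.428571, d = −0.75 ln(1 − 0.571428) = 0.635472 ≈ 0.635.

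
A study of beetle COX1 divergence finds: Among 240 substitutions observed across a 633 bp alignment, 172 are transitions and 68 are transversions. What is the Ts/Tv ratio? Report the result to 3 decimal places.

R = 172/68 = 2.529411… ≈ 2.529 (to 3 d.p.).

2.529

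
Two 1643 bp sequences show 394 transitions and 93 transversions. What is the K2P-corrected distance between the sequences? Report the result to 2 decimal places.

0.41

P = 394/1643 ≈ 0.239805 and Q = 93/1643 ≈ 0.056604.
Under the Kimura two-parameter model, d = −½ ln(1 − 2P − Q) − ¼ ln(1 − 2Q).
1 − 2P − Q = 0.463786, giving −½ ln(0.463786) = 0.384166.
1 − 2Q = 0.886792, giving −¼ ln(0.886792) = 0.030036.
d = 0.384166 + 0.030036 = 0.414202.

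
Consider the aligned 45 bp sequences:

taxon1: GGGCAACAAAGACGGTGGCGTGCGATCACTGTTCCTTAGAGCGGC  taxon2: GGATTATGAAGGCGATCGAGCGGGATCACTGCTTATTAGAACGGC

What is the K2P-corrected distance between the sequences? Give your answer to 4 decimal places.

Of 45 sites, 10 differences are transitions and 5 are transversions, so P = 10/45 ≈ 0.222222 and Q = 5/45 ≈ 0.111111.
Under the Kimura two-parameter model, d = −½ ln(1 − 2P − Q) − ¼ ln(1 − 2Q).
1 − 2P − Q = 0.444445, giving −½ ln(0.444445) = 0.405464.
1 − 2Q = 0.777778, giving −¼ ln(0.777778) = 0.062829.
d = 0.405464 + 0.062829 = 0.468293.

0.4683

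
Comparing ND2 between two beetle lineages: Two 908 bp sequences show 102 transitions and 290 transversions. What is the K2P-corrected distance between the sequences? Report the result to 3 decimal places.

0.647

P = 102/908 ≈ 0.112335 and Q = 290/908 ≈ 0.319383.
Under the Kimura two-parameter model, d = −½ ln(1 − 2P − Q) − ¼ ln(1 − 2Q).
1 − 2P − Q = 0.455947, giving −½ ln(0.455947) = 0.392689.
1 − 2Q = 0.361234, giving −¼ ln(0.361234) = 0.254557.
d = 0.392689 + 0.254557 = 0.647246.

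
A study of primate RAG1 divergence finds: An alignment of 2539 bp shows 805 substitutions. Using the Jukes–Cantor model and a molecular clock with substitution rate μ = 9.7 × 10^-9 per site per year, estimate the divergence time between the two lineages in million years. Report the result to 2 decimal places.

p = 805/2539 ≈ 0.317054.
d = −(3/4) ln(1 − 4p/3) = −0.75 ln(1 − 0.422739) = −0.75 ln(0.577261)
  = −0.75 × (-0.549461) = 0.412096 substitutions/site.
Under a molecular clock d = 2μt, so t = d/(2μ) = 0.412096 / (2 × 9.7 × 10^-9) = 21.24 million years.

21.24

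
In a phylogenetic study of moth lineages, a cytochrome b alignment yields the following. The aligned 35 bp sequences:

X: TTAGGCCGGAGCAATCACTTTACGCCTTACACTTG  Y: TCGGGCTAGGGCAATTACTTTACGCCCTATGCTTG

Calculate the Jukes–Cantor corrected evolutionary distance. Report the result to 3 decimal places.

The sequences differ at 9 of 35 sites (2, 3, 7, 8, 10, 16, 27, 30, 31), so p = 9/35 ≈ 0.257143.
d = −(3/4) ln(1 − 4p/3) = −0.75 ln(1 − 0.342857) = −0.75 ln(0.657143)
  = −0.75 × (-0.419854) = 0.314891 substitutions/site.

0.315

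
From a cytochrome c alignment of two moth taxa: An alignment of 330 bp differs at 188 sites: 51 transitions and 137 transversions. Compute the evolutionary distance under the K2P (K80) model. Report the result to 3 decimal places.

P = 51/330 ≈ 0.154545 and Q = 137/330 ≈ 0.415152.
Under the Kimura two-parameter model, d = −½ ln(1 − 2P − Q) − ¼ ln(1 − 2Q).
1 − 2P − Q = 0.275758, giving −½ ln(0.275758) = 0.644116.
1 − 2Q = 0.169696, giving −¼ ln(0.169696) = 0.443437.
d = 0.644116 + 0.443437 = 1.087553.

1.088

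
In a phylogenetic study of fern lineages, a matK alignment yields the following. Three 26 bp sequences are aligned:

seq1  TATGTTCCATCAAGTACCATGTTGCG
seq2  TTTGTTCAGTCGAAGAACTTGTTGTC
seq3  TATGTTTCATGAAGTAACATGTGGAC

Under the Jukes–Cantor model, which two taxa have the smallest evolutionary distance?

seq1 and seq3

seq1–seq2: 10/26 differ, p = 0.385, d = 0.539.
seq1–seq3: 6/26 differ, p = 0.231, d = 0.276.
seq2–seq3: 11/26 differ, p = 0.423, d = 0.623.
The smallest distance is between seq1 and seq3.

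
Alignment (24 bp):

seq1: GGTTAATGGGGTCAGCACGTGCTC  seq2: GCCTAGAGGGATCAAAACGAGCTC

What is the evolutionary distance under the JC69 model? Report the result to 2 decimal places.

0.44

The sequences differ at 8 of 24 sites (2, 3, 6, 7, 11, 15, 16, 20), so p = 8/24 ≈ 0.333333.
d = −(3/4) ln(1 − 4p/3) = −0.75 ln(1 − 0.444444) = −0.75 ln(0.555556)
  = −0.75 × (-0.587786) = 0.440840 substitutions/site.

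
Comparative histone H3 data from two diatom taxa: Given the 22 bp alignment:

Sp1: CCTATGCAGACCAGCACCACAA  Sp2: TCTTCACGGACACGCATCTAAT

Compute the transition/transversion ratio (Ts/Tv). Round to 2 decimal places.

0.83

Transitions are A↔G and C↔T; transversions are all other mismatches.
Transitions: 5. Transversions: 6.
R = 5/6 = 0.833333… ≈ 0.83 (to 2 d.p.).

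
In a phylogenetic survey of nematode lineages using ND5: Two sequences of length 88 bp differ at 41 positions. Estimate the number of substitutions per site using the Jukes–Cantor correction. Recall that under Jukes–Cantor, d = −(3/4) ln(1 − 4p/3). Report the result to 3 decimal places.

0.728

p = 41/88 ≈ 0.465909.
d = −(3/4) ln(1 − 4p/3) = −0.75 ln(1 − 0.621212) = −0.75 ln(0.378788)
  = −0.75 × (-0.970779) = 0.728084 substitutions/site.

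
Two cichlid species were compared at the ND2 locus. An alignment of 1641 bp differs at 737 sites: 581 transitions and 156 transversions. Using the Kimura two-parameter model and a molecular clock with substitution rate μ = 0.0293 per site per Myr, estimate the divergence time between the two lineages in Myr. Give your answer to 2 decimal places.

14.77

P = 581/1641 ≈ 0.354052 and Q = 156/1641 ≈ 0.095064.
Under the Kimura two-parameter model, d = −½ ln(1 − 2P − Q) − ¼ ln(1 − 2Q).
1 − 2P − Q = 0.196832, giving −½ ln(0.196832) = 0.812702.
1 − 2Q = 0.809872, giving −¼ ln(0.809872) = 0.052720.
d = 0.812702 + 0.052720 = 0.865422.
Under a molecular clock d = 2μt, so t = d/(2μ) = 0.865422 / (2 × 0.0293) = 14.77 Myr.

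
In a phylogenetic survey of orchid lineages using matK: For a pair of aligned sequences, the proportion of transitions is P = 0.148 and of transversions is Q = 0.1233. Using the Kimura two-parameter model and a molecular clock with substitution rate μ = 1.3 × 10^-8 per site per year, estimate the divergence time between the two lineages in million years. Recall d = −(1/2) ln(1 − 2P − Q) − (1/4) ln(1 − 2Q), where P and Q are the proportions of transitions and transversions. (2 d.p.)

13.18

Under the Kimura two-parameter model, d = −½ ln(1 − 2P − Q) − ¼ ln(1 − 2Q).
1 − 2P − Q = 0.5807, giving −½ ln(0.5807) = 0.271761.
1 − 2Q = 0.7534, giving −¼ ln(0.7534) = 0.070790.
d = 0.271761 + 0.070790 = 0.342551.
Under a molecular clock d = 2μt, so t = d/(2μ) = 0.342551 / (2 × 1.3 × 10^-8) = 13.18 million years.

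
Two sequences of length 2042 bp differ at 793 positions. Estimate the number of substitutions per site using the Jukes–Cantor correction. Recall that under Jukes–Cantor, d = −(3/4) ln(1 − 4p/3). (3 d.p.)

p = 793/2042 ≈ 0.388345.
d = −(3/4) ln(1 − 4p/3) = −0.75 ln(1 − 0.517793) = −0.75 ln(0.482207)
  = −0.75 × (-0.729382) = 0.547037 substitutions/site.

0.547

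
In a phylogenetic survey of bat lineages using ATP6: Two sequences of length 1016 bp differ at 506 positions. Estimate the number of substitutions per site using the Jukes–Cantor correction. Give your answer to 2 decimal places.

p = 506/1016 ≈ 0.498031.
d = −(3/4) ln(1 − 4p/3) = −0.75 ln(1 − 0.664041) = −0.75 ln(0.335959)
  = −0.75 × (-1.090766) = 0.818075 substitutions/site.

0.82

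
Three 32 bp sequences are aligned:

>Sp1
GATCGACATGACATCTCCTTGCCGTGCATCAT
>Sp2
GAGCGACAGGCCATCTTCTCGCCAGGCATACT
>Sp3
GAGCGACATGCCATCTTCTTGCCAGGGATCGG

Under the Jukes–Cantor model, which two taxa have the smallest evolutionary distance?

Sp2 and Sp3

Sp1–Sp2: 9/32 differ, p = 0.281, d = 0.353.
Sp1–Sp3: 8/32 differ, p = 0.250, d = 0.304.
Sp2–Sp3: 6/32 differ, p = 0.188, d = 0.216.
The smallest distance is between Sp2 and Sp3.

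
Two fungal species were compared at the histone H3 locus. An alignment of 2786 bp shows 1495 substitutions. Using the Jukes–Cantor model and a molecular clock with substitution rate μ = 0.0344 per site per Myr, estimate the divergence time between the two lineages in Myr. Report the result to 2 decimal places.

13.70

p = 1495/2786 ≈ 0.536612.
d = −(3/4) ln(1 − 4p/3) = −0.75 ln(1 − 0.715483) = −0.75 ln(0.284517)
  = −0.75 × (-1.256962) = 0.942722 substitutions/site.
Under a molecular clock d = 2μt, so t = d/(2μ) = 0.942722 / (2 × 0.0344) = 13.70 Myr.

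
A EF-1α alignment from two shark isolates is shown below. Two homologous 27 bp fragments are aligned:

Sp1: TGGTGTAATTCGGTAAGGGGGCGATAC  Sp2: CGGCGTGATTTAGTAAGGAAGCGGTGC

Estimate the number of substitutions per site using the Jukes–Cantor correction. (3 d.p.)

0.441

The sequences differ at 9 of 27 sites (1, 4, 7, 11, 12, 19, 20, 24, 26), so p = 9/27 ≈ 0.333333.
d = −(3/4) ln(1 − 4p/3) = −0.75 ln(1 − 0.444444) = −0.75 ln(0.555556)
  = −0.75 × (-0.587786) = 0.440840 substitutions/site.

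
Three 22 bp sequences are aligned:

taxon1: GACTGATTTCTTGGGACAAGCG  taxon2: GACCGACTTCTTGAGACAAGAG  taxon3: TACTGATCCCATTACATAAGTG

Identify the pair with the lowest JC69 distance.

taxon1–taxon2: 4/22 differ, p = 0.182, d = 0.208.
taxon1–taxon3: 9/22 differ, p = 0.409, d = 0.591.
taxon2–taxon3: 10/22 differ, p = 0.455, d = 0.699.
The smallest distance is between taxon1 and taxon2.

taxon1 and taxon2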